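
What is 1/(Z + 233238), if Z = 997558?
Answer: 1/1230796 ≈ 8.1248e-7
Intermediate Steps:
1/(Z + 233238) = 1/(997558 + 233238) = 1/1230796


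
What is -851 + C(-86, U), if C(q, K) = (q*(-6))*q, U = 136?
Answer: -45227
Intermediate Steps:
C(q, K) = -6*q² (C(q, K) = (-6*q)*q = -6*q²)
-851 + C(-86, U) = -851 - 6*(-86)² = -851 - 6*7396 = -851 - 44376 = -45227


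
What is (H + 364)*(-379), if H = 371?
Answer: -278565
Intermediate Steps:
(H + 364)*(-379) = (371 + 364)*(-379) = 735*(-379) = -278565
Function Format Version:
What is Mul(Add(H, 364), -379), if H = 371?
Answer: -278565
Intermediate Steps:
Mul(Add(H, 364), -379) = Mul(Add(371, 364), -379) = Mul(735, -379) = -278565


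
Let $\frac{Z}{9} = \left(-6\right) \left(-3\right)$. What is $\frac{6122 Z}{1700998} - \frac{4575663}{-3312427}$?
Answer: $\frac{5534169731451}{2817215851073} \approx 1.9644$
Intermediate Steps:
$Z = 162$ ($Z = 9 \left(\left(-6\right) \left(-3\right)\right) = 9 \cdot 18 = 162$)
$\frac{6122 Z}{1700998} - \frac{4575663}{-3312427} = \frac{6122 \cdot 162}{1700998} - \frac{4575663}{-3312427} = 991764 \cdot \frac{1}{1700998} - - \frac{4575663}{3312427} = \frac{495882}{850499} + \frac{4575663}{3312427} = \frac{5534169731451}{2817215851073}$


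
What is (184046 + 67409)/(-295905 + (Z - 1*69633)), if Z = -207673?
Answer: -251455/573211 ≈ -0.43868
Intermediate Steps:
(184046 + 67409)/(-295905 + (Z - 1*69633)) = (184046 + 67409)/(-295905 + (-207673 - 1*69633)) = 251455/(-295905 + (-207673 - 69633)) = 251455/(-295905 - 277306) = 251455/(-573211) = 251455*(-1/573211) = -251455/573211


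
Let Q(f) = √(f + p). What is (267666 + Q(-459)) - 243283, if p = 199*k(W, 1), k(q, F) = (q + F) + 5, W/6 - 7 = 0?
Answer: 24383 + √9093 ≈ 24478.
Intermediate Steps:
W = 42 (W = 42 + 6*0 = 42 + 0 = 42)
k(q, F) = 5 + F + q (k(q, F) = (F + q) + 5 = 5 + F + q)
p = 9552 (p = 199*(5 + 1 + 42) = 199*48 = 9552)
Q(f) = √(9552 + f) (Q(f) = √(f + 9552) = √(9552 + f))
(267666 + Q(-459)) - 243283 = (267666 + √(9552 - 459)) - 243283 = (267666 + √9093) - 243283 = 24383 + √9093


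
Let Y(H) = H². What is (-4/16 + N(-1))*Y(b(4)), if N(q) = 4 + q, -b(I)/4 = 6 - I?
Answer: 176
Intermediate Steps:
b(I) = -24 + 4*I (b(I) = -4*(6 - I) = -24 + 4*I)
(-4/16 + N(-1))*Y(b(4)) = (-4/16 + (4 - 1))*(-24 + 4*4)² = (-4*1/16 + 3)*(-24 + 16)² = (-¼ + 3)*(-8)² = (11/4)*64 = 176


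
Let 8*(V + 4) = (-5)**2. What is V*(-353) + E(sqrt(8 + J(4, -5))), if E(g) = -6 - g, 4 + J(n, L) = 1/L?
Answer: 2423/8 - sqrt(95)/5 ≈ 300.93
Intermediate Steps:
J(n, L) = -4 + 1/L
V = -7/8 (V = -4 + (1/8)*(-5)**2 = -4 + (1/8)*25 = -4 + 25/8 = -7/8 ≈ -0.87500)
V*(-353) + E(sqrt(8 + J(4, -5))) = -7/8*(-353) + (-6 - sqrt(8 + (-4 + 1/(-5)))) = 2471/8 + (-6 - sqrt(8 + (-4 - 1/5))) = 2471/8 + (-6 - sqrt(8 - 21/5)) = 2471/8 + (-6 - sqrt(19/5)) = 2471/8 + (-6 - sqrt(95)/5) = 2423/8 - sqrt(95)/5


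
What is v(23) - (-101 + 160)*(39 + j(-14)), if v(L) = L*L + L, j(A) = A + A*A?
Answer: -12487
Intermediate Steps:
j(A) = A + A²
v(L) = L + L² (v(L) = L² + L = L + L²)
v(23) - (-101 + 160)*(39 + j(-14)) = 23*(1 + 23) - (-101 + 160)*(39 - 14*(1 - 14)) = 23*24 - 59*(39 - 14*(-13)) = 552 - 59*(39 + 182) = 552 - 59*221 = 552 - 1*13039 = 552 - 13039 = -12487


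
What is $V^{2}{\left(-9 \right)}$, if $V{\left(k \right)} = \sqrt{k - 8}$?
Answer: $-17$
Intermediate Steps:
$V{\left(k \right)} = \sqrt{-8 + k}$
$V^{2}{\left(-9 \right)} = \left(\sqrt{-8 - 9}\right)^{2} = \left(\sqrt{-17}\right)^{2} = \left(i \sqrt{17}\right)^{2} = -17$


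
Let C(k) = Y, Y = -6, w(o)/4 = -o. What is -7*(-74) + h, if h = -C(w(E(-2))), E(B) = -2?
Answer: 524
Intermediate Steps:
w(o) = -4*o (w(o) = 4*(-o) = -4*o)
C(k) = -6
h = 6 (h = -1*(-6) = 6)
-7*(-74) + h = -7*(-74) + 6 = 518 + 6 = 524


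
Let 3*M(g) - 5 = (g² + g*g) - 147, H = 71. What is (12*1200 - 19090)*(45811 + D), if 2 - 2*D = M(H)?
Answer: -621265540/3 ≈ -2.0709e+8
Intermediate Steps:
M(g) = -142/3 + 2*g²/3 (M(g) = 5/3 + ((g² + g*g) - 147)/3 = 5/3 + ((g² + g²) - 147)/3 = 5/3 + (2*g² - 147)/3 = 5/3 + (-147 + 2*g²)/3 = 5/3 + (-49 + 2*g²/3) = -142/3 + 2*g²/3)
D = -4967/3 (D = 1 - (-142/3 + (⅔)*71²)/2 = 1 - (-142/3 + (⅔)*5041)/2 = 1 - (-142/3 + 10082/3)/2 = 1 - ½*9940/3 = 1 - 4970/3 = -4967/3 ≈ -1655.7)
(12*1200 - 19090)*(45811 + D) = (12*1200 - 19090)*(45811 - 4967/3) = (14400 - 19090)*(132466/3) = -4690*132466/3 = -621265540/3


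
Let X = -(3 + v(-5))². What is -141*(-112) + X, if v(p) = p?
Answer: 15788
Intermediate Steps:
X = -4 (X = -(3 - 5)² = -1*(-2)² = -1*4 = -4)
-141*(-112) + X = -141*(-112) - 4 = 15792 - 4 = 15788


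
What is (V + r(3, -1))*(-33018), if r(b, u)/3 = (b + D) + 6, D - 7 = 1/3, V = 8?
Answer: -1882026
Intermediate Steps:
D = 22/3 (D = 7 + 1/3 = 22/3 ≈ 7.3333)
r(b, u) = 40 + 3*b (r(b, u) = 3*((b + 22/3) + 6) = 3*((22/3 + b) + 6) = 3*(40/3 + b) = 40 + 3*b)
(V + r(3, -1))*(-33018) = (8 + (40 + 3*3))*(-33018) = (8 + (40 + 9))*(-33018) = (8 + 49)*(-33018) = 57*(-33018) = -1882026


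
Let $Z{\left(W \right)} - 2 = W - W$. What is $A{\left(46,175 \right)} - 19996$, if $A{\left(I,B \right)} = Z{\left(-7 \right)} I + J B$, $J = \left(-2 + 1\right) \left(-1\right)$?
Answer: $-19729$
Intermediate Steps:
$J = 1$ ($J = \left(-1\right) \left(-1\right) = 1$)
$Z{\left(W \right)} = 2$ ($Z{\left(W \right)} = 2 + \left(W - W\right) = 2 + 0 = 2$)
$A{\left(I,B \right)} = B + 2 I$ ($A{\left(I,B \right)} = 2 I + 1 B = 2 I + B = B + 2 I$)
$A{\left(46,175 \right)} - 19996 = \left(175 + 2 \cdot 46\right) - 19996 = \left(175 + 92\right) - 19996 = 267 - 19996 = -19729$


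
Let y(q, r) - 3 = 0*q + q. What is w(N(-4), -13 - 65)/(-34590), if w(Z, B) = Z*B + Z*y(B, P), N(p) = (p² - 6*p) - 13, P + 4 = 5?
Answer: 1377/11530 ≈ 0.11943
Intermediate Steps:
P = 1 (P = -4 + 5 = 1)
N(p) = -13 + p² - 6*p
y(q, r) = 3 + q (y(q, r) = 3 + (0*q + q) = 3 + (0 + q) = 3 + q)
w(Z, B) = B*Z + Z*(3 + B) (w(Z, B) = Z*B + Z*(3 + B) = B*Z + Z*(3 + B))
w(N(-4), -13 - 65)/(-34590) = ((-13 + (-4)² - 6*(-4))*(3 + 2*(-13 - 65)))/(-34590) = ((-13 + 16 + 24)*(3 + 2*(-78)))*(-1/34590) = (27*(3 - 156))*(-1/34590) = (27*(-153))*(-1/34590) = -4131*(-1/34590) = 1377/11530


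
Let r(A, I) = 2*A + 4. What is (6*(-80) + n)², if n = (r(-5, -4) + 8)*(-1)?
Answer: 232324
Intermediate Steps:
r(A, I) = 4 + 2*A
n = -2 (n = ((4 + 2*(-5)) + 8)*(-1) = ((4 - 10) + 8)*(-1) = (-6 + 8)*(-1) = 2*(-1) = -2)
(6*(-80) + n)² = (6*(-80) - 2)² = (-480 - 2)² = (-482)² = 232324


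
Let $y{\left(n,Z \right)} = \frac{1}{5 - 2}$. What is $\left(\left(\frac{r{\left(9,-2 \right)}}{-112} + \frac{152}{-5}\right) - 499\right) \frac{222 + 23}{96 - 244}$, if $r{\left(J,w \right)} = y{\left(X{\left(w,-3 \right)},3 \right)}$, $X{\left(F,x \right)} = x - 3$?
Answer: $\frac{6225779}{7104} \approx 876.38$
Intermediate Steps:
$X{\left(F,x \right)} = -3 + x$ ($X{\left(F,x \right)} = x - 3 = -3 + x$)
$y{\left(n,Z \right)} = \frac{1}{3}$
$r{\left(J,w \right)} = \frac{1}{3}$
$\left(\left(\frac{r{\left(9,-2 \right)}}{-112} + \frac{152}{-5}\right) - 499\right) \frac{222 + 23}{96 - 244} = \left(\left(\frac{1}{3 \left(-112\right)} + \frac{152}{-5}\right) - 499\right) \frac{222 + 23}{96 - 244} = \left(\left(\frac{1}{3} \left(- \frac{1}{112}\right) + 152 \left(- \frac{1}{5}\right)\right) - 499\right) \frac{245}{-148} = \left(\left(- \frac{1}{336} - \frac{152}{5}\right) - 499\right) 245 \left(- \frac{1}{148}\right) = \left(- \frac{51077}{1680} - 499\right) \left(- \frac{245}{148}\right) = \left(- \frac{889397}{1680}\right) \left(- \frac{245}{148}\right) = \frac{6225779}{7104}$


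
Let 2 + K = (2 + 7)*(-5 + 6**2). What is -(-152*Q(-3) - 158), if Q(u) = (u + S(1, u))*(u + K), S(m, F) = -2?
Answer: -208082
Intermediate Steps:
K = 277 (K = -2 + (2 + 7)*(-5 + 6**2) = -2 + 9*(-5 + 36) = -2 + 9*31 = -2 + 279 = 277)
Q(u) = (-2 + u)*(277 + u) (Q(u) = (u - 2)*(u + 277) = (-2 + u)*(277 + u))
-(-152*Q(-3) - 158) = -(-152*(-554 + (-3)**2 + 275*(-3)) - 158) = -(-152*(-554 + 9 - 825) - 158) = -(-152*(-1370) - 158) = -(208240 - 158) = -1*208082 = -208082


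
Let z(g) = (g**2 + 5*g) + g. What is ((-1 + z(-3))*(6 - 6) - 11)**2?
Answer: 121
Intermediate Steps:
z(g) = g**2 + 6*g
((-1 + z(-3))*(6 - 6) - 11)**2 = ((-1 - 3*(6 - 3))*(6 - 6) - 11)**2 = ((-1 - 3*3)*0 - 11)**2 = ((-1 - 9)*0 - 11)**2 = (-10*0 - 11)**2 = (0 - 11)**2 = (-11)**2 = 121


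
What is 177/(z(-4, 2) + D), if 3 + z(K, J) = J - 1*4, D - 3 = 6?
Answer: 177/4 ≈ 44.250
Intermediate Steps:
D = 9 (D = 3 + 6 = 9)
z(K, J) = -7 + J (z(K, J) = -3 + (J - 1*4) = -3 + (J - 4) = -3 + (-4 + J) = -7 + J)
177/(z(-4, 2) + D) = 177/((-7 + 2) + 9) = 177/(-5 + 9) = 177/4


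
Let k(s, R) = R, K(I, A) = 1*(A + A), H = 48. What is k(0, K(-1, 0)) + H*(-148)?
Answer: -7104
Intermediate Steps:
K(I, A) = 2*A (K(I, A) = 1*(2*A) = 2*A)
k(0, K(-1, 0)) + H*(-148) = 2*0 + 48*(-148) = 0 - 7104 = -7104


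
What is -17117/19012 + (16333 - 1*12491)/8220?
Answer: -16914409/39069660 ≈ -0.43293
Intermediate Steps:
-17117/19012 + (16333 - 1*12491)/8220 = -17117*1/19012 + (16333 - 12491)*(1/8220) = -17117/19012 + 3842*(1/8220) = -17117/19012 + 1921/4110 = -16914409/39069660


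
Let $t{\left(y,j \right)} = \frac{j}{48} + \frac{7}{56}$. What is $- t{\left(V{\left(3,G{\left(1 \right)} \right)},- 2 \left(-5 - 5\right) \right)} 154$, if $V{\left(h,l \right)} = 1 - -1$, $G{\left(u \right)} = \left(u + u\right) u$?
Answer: $- \frac{1001}{12} \approx -83.417$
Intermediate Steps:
$G{\left(u \right)} = 2 u^{2}$ ($G{\left(u \right)} = 2 u u = 2 u^{2}$)
$V{\left(h,l \right)} = 2$ ($V{\left(h,l \right)} = 1 + 1 = 2$)
$t{\left(y,j \right)} = \frac{1}{8} + \frac{j}{48}$ ($t{\left(y,j \right)} = j \frac{1}{48} + 7 \cdot \frac{1}{56} = \frac{j}{48} + \frac{1}{8} = \frac{1}{8} + \frac{j}{48}$)
$- t{\left(V{\left(3,G{\left(1 \right)} \right)},- 2 \left(-5 - 5\right) \right)} 154 = - (\frac{1}{8} + \frac{\left(-2\right) \left(-5 - 5\right)}{48}) 154 = - (\frac{1}{8} + \frac{\left(-2\right) \left(-10\right)}{48}) 154 = - (\frac{1}{8} + \frac{1}{48} \cdot 20) 154 = - (\frac{1}{8} + \frac{5}{12}) 154 = \left(-1\right) \frac{13}{24} \cdot 154 = \left(- \frac{13}{24}\right) 154 = - \frac{1001}{12}$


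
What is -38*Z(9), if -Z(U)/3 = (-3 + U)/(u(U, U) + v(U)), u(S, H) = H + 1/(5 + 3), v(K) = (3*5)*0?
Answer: 5472/73 ≈ 74.959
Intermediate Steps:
v(K) = 0 (v(K) = 15*0 = 0)
u(S, H) = ⅛ + H (u(S, H) = H + 1/8 = H + ⅛ = ⅛ + H)
Z(U) = -3*(-3 + U)/(⅛ + U) (Z(U) = -3*(-3 + U)/((⅛ + U) + 0) = -3*(-3 + U)/(⅛ + U))
-38*Z(9) = -912*(3 - 1*9)/(1 + 8*9) = -912*(3 - 9)/(1 + 72) = -912*(-6)/73 = -38*(-144/73) = 5472/73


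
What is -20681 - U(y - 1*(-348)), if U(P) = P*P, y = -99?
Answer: -82682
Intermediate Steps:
U(P) = P²
-20681 - U(y - 1*(-348)) = -20681 - (-99 - 1*(-348))² = -20681 - (-99 + 348)² = -20681 - 1*249² = -20681 - 1*62001 = -20681 - 62001 = -82682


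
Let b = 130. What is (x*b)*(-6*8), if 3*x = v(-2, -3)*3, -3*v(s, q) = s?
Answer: -4160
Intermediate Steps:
v(s, q) = -s/3
x = ⅔ (x = (-⅓*(-2)*3)/3 = ((⅔)*3)/3 = (⅓)*2 = ⅔ ≈ 0.66667)
(x*b)*(-6*8) = ((⅔)*130)*(-6*8) = (260/3)*(-48) = -4160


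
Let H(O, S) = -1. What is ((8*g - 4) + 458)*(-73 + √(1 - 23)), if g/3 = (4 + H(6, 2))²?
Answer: -48910 + 670*I*√22 ≈ -48910.0 + 3142.6*I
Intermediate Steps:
g = 27 (g = 3*(4 - 1)² = 3*3² = 3*9 = 27)
((8*g - 4) + 458)*(-73 + √(1 - 23)) = ((8*27 - 4) + 458)*(-73 + √(1 - 23)) = ((216 - 4) + 458)*(-73 + √(-22)) = (212 + 458)*(-73 + I*√22) = 670*(-73 + I*√22) = -48910 + 670*I*√22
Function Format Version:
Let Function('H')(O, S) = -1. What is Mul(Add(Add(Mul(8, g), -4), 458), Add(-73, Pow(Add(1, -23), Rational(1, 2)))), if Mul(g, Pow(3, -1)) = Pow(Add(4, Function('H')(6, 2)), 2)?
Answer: Add(-48910, Mul(670, I, Pow(22, Rational(1, 2)))) ≈ Add(-48910., Mul(3142.6, I))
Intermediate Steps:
g = 27 (g = Mul(3, Pow(Add(4, -1), 2)) = Mul(3, Pow(3, 2)) = Mul(3, 9) = 27)
Mul(Add(Add(Mul(8, g), -4), 458), Add(-73, Pow(Add(1, -23), Rational(1, 2)))) = Mul(Add(Add(Mul(8, 27), -4), 458), Add(-73, Pow(Add(1, -23), Rational(1, 2)))) = Mul(Add(Add(216, -4), 458), Add(-73, Pow(-22, Rational(1, 2)))) = Mul(Add(212, 458), Add(-73, Mul(I, Pow(22, Rational(1, 2))))) = Mul(670, Add(-73, Mul(I, Pow(22, Rational(1, 2))))) = Add(-48910, Mul(670, I, Pow(22, Rational(1, 2))))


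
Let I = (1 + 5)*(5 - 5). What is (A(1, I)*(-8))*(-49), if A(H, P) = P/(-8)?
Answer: 0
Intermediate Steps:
I = 0 (I = 6*0 = 0)
A(H, P) = -P/8 (A(H, P) = P*(-⅛) = -P/8)
(A(1, I)*(-8))*(-49) = (-⅛*0*(-8))*(-49) = (0*(-8))*(-49) = 0*(-49) = 0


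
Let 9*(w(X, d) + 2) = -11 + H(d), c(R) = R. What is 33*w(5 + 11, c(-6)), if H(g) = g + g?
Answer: -451/3 ≈ -150.33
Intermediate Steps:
H(g) = 2*g
w(X, d) = -29/9 + 2*d/9 (w(X, d) = -2 + (-11 + 2*d)/9 = -2 + (-11/9 + 2*d/9) = -29/9 + 2*d/9)
33*w(5 + 11, c(-6)) = 33*(-29/9 + (2/9)*(-6)) = 33*(-29/9 - 4/3) = 33*(-41/9) = -451/3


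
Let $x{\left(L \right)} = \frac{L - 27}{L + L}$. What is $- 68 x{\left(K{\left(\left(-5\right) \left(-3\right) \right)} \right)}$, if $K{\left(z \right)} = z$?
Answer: $\frac{136}{5} \approx 27.2$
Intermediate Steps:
$x{\left(L \right)} = \frac{-27 + L}{2 L}$
$- 68 x{\left(K{\left(\left(-5\right) \left(-3\right) \right)} \right)} = - 68 \frac{-27 - -15}{2 \left(\left(-5\right) \left(-3\right)\right)} = - 68 \frac{-27 + 15}{2 \cdot 15} = - 68 \cdot \frac{1}{2} \cdot \frac{1}{15} \left(-12\right) = \left(-68\right) \left(- \frac{2}{5}\right) = \frac{136}{5}$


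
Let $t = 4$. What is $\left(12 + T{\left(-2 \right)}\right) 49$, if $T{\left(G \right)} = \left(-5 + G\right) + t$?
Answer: $441$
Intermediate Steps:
$T{\left(G \right)} = -1 + G$ ($T{\left(G \right)} = \left(-5 + G\right) + 4 = -1 + G$)
$\left(12 + T{\left(-2 \right)}\right) 49 = \left(12 - 3\right) 49 = 9 \cdot 49 = 441$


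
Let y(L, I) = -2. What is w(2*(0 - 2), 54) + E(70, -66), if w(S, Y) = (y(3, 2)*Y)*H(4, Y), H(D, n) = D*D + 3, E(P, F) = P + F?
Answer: -2048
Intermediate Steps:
E(P, F) = F + P
H(D, n) = 3 + D² (H(D, n) = D² + 3 = 3 + D²)
w(S, Y) = -38*Y (w(S, Y) = (-2*Y)*(3 + 4²) = (-2*Y)*(3 + 16) = -2*Y*19 = -38*Y)
w(2*(0 - 2), 54) + E(70, -66) = -38*54 + (-66 + 70) = -2052 + 4 = -2048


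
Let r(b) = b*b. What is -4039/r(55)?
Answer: -4039/3025 ≈ -1.3352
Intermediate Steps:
r(b) = b²
-4039/r(55) = -4039/(55²) = -4039/3025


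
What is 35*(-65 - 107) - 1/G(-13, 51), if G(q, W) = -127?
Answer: -764539/127 ≈ -6020.0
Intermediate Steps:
35*(-65 - 107) - 1/G(-13, 51) = 35*(-65 - 107) - 1/(-127) = 35*(-172) - 1*(-1/127) = -6020 + 1/127 = -764539/127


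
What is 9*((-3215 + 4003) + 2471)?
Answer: 29331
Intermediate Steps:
9*((-3215 + 4003) + 2471) = 9*(788 + 2471) = 9*3259 = 29331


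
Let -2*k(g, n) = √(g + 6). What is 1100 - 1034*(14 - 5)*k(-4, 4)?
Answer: 1100 + 4653*√2 ≈ 7680.3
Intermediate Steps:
k(g, n) = -√(6 + g)/2 (k(g, n) = -√(g + 6)/2 = -√(6 + g)/2)
1100 - 1034*(14 - 5)*k(-4, 4) = 1100 - 1034*(14 - 5)*(-√(6 - 4)/2) = 1100 - 9306*(-√2/2) = 1100 - (-4653)*√2 = 1100 + 4653*√2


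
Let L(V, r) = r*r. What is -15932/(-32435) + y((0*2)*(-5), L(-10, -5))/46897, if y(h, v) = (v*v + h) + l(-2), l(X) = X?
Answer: 767370009/1521104195 ≈ 0.50448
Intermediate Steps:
L(V, r) = r**2
y(h, v) = -2 + h + v**2 (y(h, v) = (v*v + h) - 2 = (v**2 + h) - 2 = (h + v**2) - 2 = -2 + h + v**2)
-15932/(-32435) + y((0*2)*(-5), L(-10, -5))/46897 = -15932/(-32435) + (-2 + (0*2)*(-5) + ((-5)**2)**2)/46897 = -15932*(-1/32435) + (-2 + 0*(-5) + 25**2)*(1/46897) = 15932/32435 + (-2 + 0 + 625)*(1/46897) = 15932/32435 + 623*(1/46897) = 15932/32435 + 623/46897 = 767370009/1521104195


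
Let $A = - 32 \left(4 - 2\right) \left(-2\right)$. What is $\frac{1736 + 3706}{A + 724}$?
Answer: $\frac{907}{142} \approx 6.3873$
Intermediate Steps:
$A = 128$ ($A = - 32 \cdot 2 \left(-2\right) = \left(-32\right) \left(-4\right) = 128$)
$\frac{1736 + 3706}{A + 724} = \frac{1736 + 3706}{128 + 724} = \frac{5442}{852} = 5442 \cdot \frac{1}{852} = \frac{907}{142}$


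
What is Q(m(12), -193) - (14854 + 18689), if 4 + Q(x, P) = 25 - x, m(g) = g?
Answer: -33534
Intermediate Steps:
Q(x, P) = 21 - x (Q(x, P) = -4 + (25 - x) = 21 - x)
Q(m(12), -193) - (14854 + 18689) = (21 - 1*12) - (14854 + 18689) = (21 - 12) - 1*33543 = 9 - 33543 = -33534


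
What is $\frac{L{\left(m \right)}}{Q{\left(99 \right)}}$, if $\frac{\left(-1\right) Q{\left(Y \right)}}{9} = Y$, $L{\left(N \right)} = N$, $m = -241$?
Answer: $\frac{241}{891} \approx 0.27048$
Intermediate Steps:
$Q{\left(Y \right)} = - 9 Y$
$\frac{L{\left(m \right)}}{Q{\left(99 \right)}} = - \frac{241}{\left(-9\right) 99} = - \frac{241}{-891} = \left(-241\right) \left(- \frac{1}{891}\right) = \frac{241}{891}$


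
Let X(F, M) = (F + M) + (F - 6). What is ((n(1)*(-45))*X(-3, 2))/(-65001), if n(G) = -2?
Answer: 300/21667 ≈ 0.013846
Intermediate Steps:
X(F, M) = -6 + M + 2*F (X(F, M) = (F + M) + (-6 + F) = -6 + M + 2*F)
((n(1)*(-45))*X(-3, 2))/(-65001) = ((-2*(-45))*(-6 + 2 + 2*(-3)))/(-65001) = (90*(-6 + 2 - 6))*(-1/65001) = (90*(-10))*(-1/65001) = -900*(-1/65001) = 300/21667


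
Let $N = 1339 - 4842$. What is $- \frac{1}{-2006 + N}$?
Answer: $\frac{1}{5509} \approx 0.00018152$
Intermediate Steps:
$N = -3503$
$- \frac{1}{-2006 + N} = - \frac{1}{-2006 - 3503} = - \frac{1}{-5509} = \left(-1\right) \left(- \frac{1}{5509}\right) = \frac{1}{5509}$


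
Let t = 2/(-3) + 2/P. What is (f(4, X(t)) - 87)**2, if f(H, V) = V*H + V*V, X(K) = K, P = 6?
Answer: 630436/81 ≈ 7783.2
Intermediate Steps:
t = -1/3 (t = 2/(-3) + 2/6 = 2*(-1/3) + 2*(1/6) = -2/3 + 1/3 = -1/3 ≈ -0.33333)
f(H, V) = V**2 + H*V (f(H, V) = H*V + V**2 = V**2 + H*V)
(f(4, X(t)) - 87)**2 = (-(4 - 1/3)/3 - 87)**2 = (-1/3*11/3 - 87)**2 = (-11/9 - 87)**2 = (-794/9)**2 = 630436/81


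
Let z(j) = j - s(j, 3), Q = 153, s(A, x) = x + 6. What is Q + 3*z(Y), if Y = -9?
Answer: 99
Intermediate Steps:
s(A, x) = 6 + x
z(j) = -9 + j (z(j) = j - (6 + 3) = j - 1*9 = j - 9 = -9 + j)
Q + 3*z(Y) = 153 + 3*(-9 - 9) = 153 + 3*(-18) = 153 - 54 = 99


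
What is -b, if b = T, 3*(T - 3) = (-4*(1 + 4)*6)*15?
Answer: 597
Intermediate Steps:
T = -597 (T = 3 + ((-4*(1 + 4)*6)*15)/3 = 3 + ((-4*5*6)*15)/3 = 3 + (-20*6*15)/3 = 3 + (-120*15)/3 = 3 + (⅓)*(-1800) = 3 - 600 = -597)
b = -597
-b = -1*(-597) = 597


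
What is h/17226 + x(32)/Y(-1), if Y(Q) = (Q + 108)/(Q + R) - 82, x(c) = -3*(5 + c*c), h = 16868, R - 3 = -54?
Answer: 473152742/12549141 ≈ 37.704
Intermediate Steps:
R = -51 (R = 3 - 54 = -51)
x(c) = -15 - 3*c² (x(c) = -3*(5 + c²) = -15 - 3*c²)
Y(Q) = -82 + (108 + Q)/(-51 + Q) (Y(Q) = (Q + 108)/(Q - 51) - 82 = (108 + Q)/(-51 + Q) - 82 = -82 + (108 + Q)/(-51 + Q))
h/17226 + x(32)/Y(-1) = 16868/17226 + (-15 - 3*32²)/((3*(1430 - 27*(-1))/(-51 - 1))) = 16868*(1/17226) + (-15 - 3*1024)/((3*(1430 + 27)/(-52))) = 8434/8613 + (-15 - 3072)/((3*(-1/52)*1457)) = 8434/8613 - 3087/(-4371/52) = 8434/8613 - 3087*(-52/4371) = 8434/8613 + 53508/1457 = 473152742/12549141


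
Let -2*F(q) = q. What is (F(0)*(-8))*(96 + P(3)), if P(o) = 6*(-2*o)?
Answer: 0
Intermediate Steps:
P(o) = -12*o
F(q) = -q/2
(F(0)*(-8))*(96 + P(3)) = (-1/2*0*(-8))*(96 - 12*3) = (0*(-8))*(96 - 36) = 0*60 = 0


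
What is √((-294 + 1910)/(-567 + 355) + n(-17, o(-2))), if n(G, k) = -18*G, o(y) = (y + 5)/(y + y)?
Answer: √838142/53 ≈ 17.274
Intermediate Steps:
o(y) = (5 + y)/(2*y) (o(y) = (5 + y)/((2*y)) = (5 + y)*(1/(2*y)) = (5 + y)/(2*y))
√((-294 + 1910)/(-567 + 355) + n(-17, o(-2))) = √((-294 + 1910)/(-567 + 355) - 18*(-17)) = √(1616/(-212) + 306) = √(1616*(-1/212) + 306) = √(-404/53 + 306) = √(15814/53) = √838142/53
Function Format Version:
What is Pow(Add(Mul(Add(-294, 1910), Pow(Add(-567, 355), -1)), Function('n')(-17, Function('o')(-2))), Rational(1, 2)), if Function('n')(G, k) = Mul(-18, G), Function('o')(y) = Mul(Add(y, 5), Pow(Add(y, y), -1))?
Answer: Mul(Rational(1, 53), Pow(838142, Rational(1, 2))) ≈ 17.274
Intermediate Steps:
Function('o')(y) = Mul(Rational(1, 2), Pow(y, -1), Add(5, y)) (Function('o')(y) = Mul(Add(5, y), Pow(Mul(2, y), -1)) = Mul(Add(5, y), Mul(Rational(1, 2), Pow(y, -1))) = Mul(Rational(1, 2), Pow(y, -1), Add(5, y)))
Pow(Add(Mul(Add(-294, 1910), Pow(Add(-567, 355), -1)), Function('n')(-17, Function('o')(-2))), Rational(1, 2)) = Pow(Add(Mul(Add(-294, 1910), Pow(Add(-567, 355), -1)), Mul(-18, -17)), Rational(1, 2)) = Pow(Add(Mul(1616, Pow(-212, -1)), 306), Rational(1, 2)) = Pow(Add(Mul(1616, Rational(-1, 212)), 306), Rational(1, 2)) = Pow(Add(Rational(-404, 53), 306), Rational(1, 2)) = Pow(Rational(15814, 53), Rational(1, 2)) = Mul(Rational(1, 53), Pow(838142, Rational(1, 2)))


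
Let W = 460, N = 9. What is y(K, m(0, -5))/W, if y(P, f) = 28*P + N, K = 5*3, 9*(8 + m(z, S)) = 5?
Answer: 429/460 ≈ 0.93261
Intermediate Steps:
m(z, S) = -67/9 (m(z, S) = -8 + (⅑)*5 = -8 + 5/9 = -67/9)
K = 15
y(P, f) = 9 + 28*P (y(P, f) = 28*P + 9 = 9 + 28*P)
y(K, m(0, -5))/W = (9 + 28*15)/460 = (9 + 420)*(1/460) = 429*(1/460) = 429/460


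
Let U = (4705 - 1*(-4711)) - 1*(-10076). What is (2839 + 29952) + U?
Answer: 52283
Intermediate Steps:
U = 19492 (U = (4705 + 4711) + 10076 = 9416 + 10076 = 19492)
(2839 + 29952) + U = (2839 + 29952) + 19492 = 32791 + 19492 = 52283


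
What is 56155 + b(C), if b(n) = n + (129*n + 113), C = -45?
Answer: 50418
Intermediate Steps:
b(n) = 113 + 130*n (b(n) = n + (113 + 129*n) = 113 + 130*n)
56155 + b(C) = 56155 + (113 + 130*(-45)) = 56155 + (113 - 5850) = 56155 - 5737 = 50418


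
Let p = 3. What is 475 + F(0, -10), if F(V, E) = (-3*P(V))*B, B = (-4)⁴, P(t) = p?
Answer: -1829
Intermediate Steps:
P(t) = 3
B = 256
F(V, E) = -2304 (F(V, E) = -3*3*256 = -9*256 = -2304)
475 + F(0, -10) = 475 - 2304 = -1829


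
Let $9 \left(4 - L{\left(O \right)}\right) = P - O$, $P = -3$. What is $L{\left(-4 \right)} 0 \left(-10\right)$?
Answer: $0$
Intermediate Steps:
$L{\left(O \right)} = \frac{13}{3} + \frac{O}{9}$ ($L{\left(O \right)} = 4 - \frac{-3 - O}{9} = 4 + \left(\frac{1}{3} + \frac{O}{9}\right) = \frac{13}{3} + \frac{O}{9}$)
$L{\left(-4 \right)} 0 \left(-10\right) = \left(\frac{13}{3} + \frac{1}{9} \left(-4\right)\right) 0 \left(-10\right) = \left(\frac{13}{3} - \frac{4}{9}\right) 0 \left(-10\right) = \frac{35}{9} \cdot 0 \left(-10\right) = 0 \left(-10\right) = 0$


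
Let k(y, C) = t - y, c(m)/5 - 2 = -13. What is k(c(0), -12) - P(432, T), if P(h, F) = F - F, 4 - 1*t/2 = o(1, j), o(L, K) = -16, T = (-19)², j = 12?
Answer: 95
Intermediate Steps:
c(m) = -55 (c(m) = 10 + 5*(-13) = 10 - 65 = -55)
T = 361
t = 40 (t = 8 - 2*(-16) = 8 + 32 = 40)
P(h, F) = 0
k(y, C) = 40 - y
k(c(0), -12) - P(432, T) = (40 - 1*(-55)) - 1*0 = (40 + 55) + 0 = 95 + 0 = 95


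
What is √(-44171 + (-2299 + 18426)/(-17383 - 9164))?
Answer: 4*I*√1945602525513/26547 ≈ 210.17*I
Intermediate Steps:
√(-44171 + (-2299 + 18426)/(-17383 - 9164)) = √(-44171 + 16127/(-26547)) = √(-44171 + 16127*(-1/26547)) = √(-44171 - 16127/26547) = √(-1172623664/26547) = 4*I*√1945602525513/26547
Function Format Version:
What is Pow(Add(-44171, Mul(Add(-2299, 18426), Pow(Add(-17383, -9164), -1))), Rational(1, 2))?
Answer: Mul(Rational(4, 26547), I, Pow(1945602525513, Rational(1, 2))) ≈ Mul(210.17, I)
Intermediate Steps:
Pow(Add(-44171, Mul(Add(-2299, 18426), Pow(Add(-17383, -9164), -1))), Rational(1, 2)) = Pow(Add(-44171, Mul(16127, Pow(-26547, -1))), Rational(1, 2)) = Pow(Add(-44171, Mul(16127, Rational(-1, 26547))), Rational(1, 2)) = Pow(Add(-44171, Rational(-16127, 26547)), Rational(1, 2)) = Pow(Rational(-1172623664, 26547), Rational(1, 2)) = Mul(Rational(4, 26547), I, Pow(1945602525513, Rational(1, 2)))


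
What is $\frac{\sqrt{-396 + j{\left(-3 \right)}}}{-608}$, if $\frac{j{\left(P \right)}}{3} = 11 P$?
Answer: $- \frac{3 i \sqrt{55}}{608} \approx - 0.036593 i$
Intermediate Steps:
$j{\left(P \right)} = 33 P$ ($j{\left(P \right)} = 3 \cdot 11 P = 33 P$)
$\frac{\sqrt{-396 + j{\left(-3 \right)}}}{-608} = \frac{\sqrt{-396 + 33 \left(-3\right)}}{-608} = \sqrt{-396 - 99} \left(- \frac{1}{608}\right) = \sqrt{-495} \left(- \frac{1}{608}\right) = 3 i \sqrt{55} \left(- \frac{1}{608}\right) = - \frac{3 i \sqrt{55}}{608}$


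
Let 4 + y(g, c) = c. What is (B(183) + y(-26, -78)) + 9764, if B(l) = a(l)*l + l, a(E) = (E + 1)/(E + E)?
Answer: 9957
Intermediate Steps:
y(g, c) = -4 + c
a(E) = (1 + E)/(2*E) (a(E) = (1 + E)/((2*E)) = (1 + E)*(1/(2*E)) = (1 + E)/(2*E))
B(l) = ½ + 3*l/2 (B(l) = ((1 + l)/(2*l))*l + l = (½ + l/2) + l = ½ + 3*l/2)
(B(183) + y(-26, -78)) + 9764 = ((½ + (3/2)*183) + (-4 - 78)) + 9764 = ((½ + 549/2) - 82) + 9764 = (275 - 82) + 9764 = 193 + 9764 = 9957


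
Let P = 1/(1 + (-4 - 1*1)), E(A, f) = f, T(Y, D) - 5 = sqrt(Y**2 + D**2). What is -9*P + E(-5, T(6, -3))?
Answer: 29/4 + 3*sqrt(5) ≈ 13.958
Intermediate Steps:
T(Y, D) = 5 + sqrt(D**2 + Y**2) (T(Y, D) = 5 + sqrt(Y**2 + D**2) = 5 + sqrt(D**2 + Y**2))
P = -1/4 (P = 1/(1 + (-4 - 1)) = 1/(1 - 5) = 1/(-4) = -1/4 ≈ -0.25000)
-9*P + E(-5, T(6, -3)) = -9*(-1/4) + (5 + sqrt((-3)**2 + 6**2)) = 9/4 + (5 + sqrt(9 + 36)) = 9/4 + (5 + sqrt(45)) = 9/4 + (5 + 3*sqrt(5)) = 29/4 + 3*sqrt(5)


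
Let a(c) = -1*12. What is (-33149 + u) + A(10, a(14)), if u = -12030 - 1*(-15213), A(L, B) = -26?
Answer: -29992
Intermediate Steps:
a(c) = -12
u = 3183 (u = -12030 + 15213 = 3183)
(-33149 + u) + A(10, a(14)) = (-33149 + 3183) - 26 = -29966 - 26 = -29992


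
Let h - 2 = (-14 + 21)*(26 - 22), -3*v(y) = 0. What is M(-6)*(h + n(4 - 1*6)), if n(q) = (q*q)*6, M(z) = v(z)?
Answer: 0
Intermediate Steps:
v(y) = 0 (v(y) = -⅓*0 = 0)
M(z) = 0
n(q) = 6*q² (n(q) = q²*6 = 6*q²)
h = 30 (h = 2 + (-14 + 21)*(26 - 22) = 2 + 7*4 = 2 + 28 = 30)
M(-6)*(h + n(4 - 1*6)) = 0*(30 + 6*(4 - 1*6)²) = 0*(30 + 6*(4 - 6)²) = 0*(30 + 6*(-2)²) = 0*(30 + 6*4) = 0*(30 + 24) = 0*54 = 0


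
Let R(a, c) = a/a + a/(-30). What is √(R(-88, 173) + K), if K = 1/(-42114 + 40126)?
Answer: √874300035/14910 ≈ 1.9831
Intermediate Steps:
R(a, c) = 1 - a/30 (R(a, c) = 1 + a*(-1/30) = 1 - a/30)
K = -1/1988 (K = 1/(-1988) = -1/1988 ≈ -0.00050302)
√(R(-88, 173) + K) = √((1 - 1/30*(-88)) - 1/1988) = √((1 + 44/15) - 1/1988) = √(59/15 - 1/1988) = √(117277/29820) = √874300035/14910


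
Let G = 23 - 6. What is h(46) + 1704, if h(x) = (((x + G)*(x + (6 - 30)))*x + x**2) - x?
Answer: 67530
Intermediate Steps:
G = 17
h(x) = x**2 - x + x*(-24 + x)*(17 + x) (h(x) = (((x + 17)*(x + (6 - 30)))*x + x**2) - x = (((17 + x)*(x - 24))*x + x**2) - x = (((17 + x)*(-24 + x))*x + x**2) - x = (((-24 + x)*(17 + x))*x + x**2) - x = (x*(-24 + x)*(17 + x) + x**2) - x = (x**2 + x*(-24 + x)*(17 + x)) - x = x**2 - x + x*(-24 + x)*(17 + x))
h(46) + 1704 = 46*(-409 + 46**2 - 6*46) + 1704 = 46*(-409 + 2116 - 276) + 1704 = 46*1431 + 1704 = 65826 + 1704 = 67530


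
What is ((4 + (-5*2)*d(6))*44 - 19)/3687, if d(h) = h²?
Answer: -15683/3687 ≈ -4.2536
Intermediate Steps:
((4 + (-5*2)*d(6))*44 - 19)/3687 = ((4 - 5*2*6²)*44 - 19)/3687 = ((4 - 10*36)*44 - 19)*(1/3687) = ((4 - 360)*44 - 19)*(1/3687) = (-356*44 - 19)*(1/3687) = (-15664 - 19)*(1/3687) = -15683*1/3687 = -15683/3687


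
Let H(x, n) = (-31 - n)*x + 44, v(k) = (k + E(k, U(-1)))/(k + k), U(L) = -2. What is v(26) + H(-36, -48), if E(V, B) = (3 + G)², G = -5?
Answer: -14753/26 ≈ -567.42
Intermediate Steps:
E(V, B) = 4 (E(V, B) = (3 - 5)² = (-2)² = 4)
v(k) = (4 + k)/(2*k) (v(k) = (k + 4)/(k + k) = (4 + k)/((2*k)) = (4 + k)*(1/(2*k)) = (4 + k)/(2*k))
H(x, n) = 44 + x*(-31 - n) (H(x, n) = x*(-31 - n) + 44 = 44 + x*(-31 - n))
v(26) + H(-36, -48) = (½)*(4 + 26)/26 + (44 - 31*(-36) - 1*(-48)*(-36)) = (½)*(1/26)*30 + (44 + 1116 - 1728) = 15/26 - 568 = -14753/26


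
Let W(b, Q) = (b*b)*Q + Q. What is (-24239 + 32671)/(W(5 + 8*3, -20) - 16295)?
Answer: -8432/33135 ≈ -0.25447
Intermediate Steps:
W(b, Q) = Q + Q*b**2 (W(b, Q) = b**2*Q + Q = Q*b**2 + Q = Q + Q*b**2)
(-24239 + 32671)/(W(5 + 8*3, -20) - 16295) = (-24239 + 32671)/(-20*(1 + (5 + 8*3)**2) - 16295) = 8432/(-20*(1 + (5 + 24)**2) - 16295) = 8432/(-20*(1 + 29**2) - 16295) = 8432/(-20*(1 + 841) - 16295) = 8432/(-20*842 - 16295) = 8432/(-16840 - 16295) = 8432/(-33135) = 8432*(-1/33135) = -8432/33135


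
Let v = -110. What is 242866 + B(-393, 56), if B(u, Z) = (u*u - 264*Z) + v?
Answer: 382421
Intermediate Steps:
B(u, Z) = -110 + u² - 264*Z (B(u, Z) = (u*u - 264*Z) - 110 = (u² - 264*Z) - 110 = -110 + u² - 264*Z)
242866 + B(-393, 56) = 242866 + (-110 + (-393)² - 264*56) = 242866 + (-110 + 154449 - 14784) = 242866 + 139555 = 382421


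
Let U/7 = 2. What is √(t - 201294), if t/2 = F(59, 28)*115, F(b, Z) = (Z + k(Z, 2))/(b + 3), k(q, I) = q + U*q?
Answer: I*√191846414/31 ≈ 446.8*I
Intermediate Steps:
U = 14 (U = 7*2 = 14)
k(q, I) = 15*q (k(q, I) = q + 14*q = 15*q)
F(b, Z) = 16*Z/(3 + b) (F(b, Z) = (Z + 15*Z)/(b + 3) = (16*Z)/(3 + b) = 16*Z/(3 + b))
t = 51520/31 (t = 2*((16*28/(3 + 59))*115) = 2*((16*28/62)*115) = 2*((16*28*(1/62))*115) = 2*((224/31)*115) = 2*(25760/31) = 51520/31 ≈ 1661.9)
√(t - 201294) = √(51520/31 - 201294) = √(-6188594/31) = I*√191846414/31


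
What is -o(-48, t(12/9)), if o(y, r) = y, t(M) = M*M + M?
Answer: 48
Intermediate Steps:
t(M) = M + M² (t(M) = M² + M = M + M²)
-o(-48, t(12/9)) = -1*(-48) = 48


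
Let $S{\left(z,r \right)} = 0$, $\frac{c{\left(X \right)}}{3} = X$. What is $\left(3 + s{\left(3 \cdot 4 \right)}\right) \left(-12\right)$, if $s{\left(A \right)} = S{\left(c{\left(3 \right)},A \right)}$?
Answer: $-36$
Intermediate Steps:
$c{\left(X \right)} = 3 X$
$s{\left(A \right)} = 0$
$\left(3 + s{\left(3 \cdot 4 \right)}\right) \left(-12\right) = \left(3 + 0\right) \left(-12\right) = 3 \left(-12\right) = -36$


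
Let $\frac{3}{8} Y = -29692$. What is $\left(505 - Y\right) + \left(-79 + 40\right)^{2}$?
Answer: $\frac{243614}{3} \approx 81205.0$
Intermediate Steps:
$Y = - \frac{237536}{3}$ ($Y = \frac{8}{3} \left(-29692\right) = - \frac{237536}{3} \approx -79179.0$)
$\left(505 - Y\right) + \left(-79 + 40\right)^{2} = \left(505 - - \frac{237536}{3}\right) + \left(-79 + 40\right)^{2} = \left(505 + \frac{237536}{3}\right) + \left(-39\right)^{2} = \frac{239051}{3} + 1521 = \frac{243614}{3}$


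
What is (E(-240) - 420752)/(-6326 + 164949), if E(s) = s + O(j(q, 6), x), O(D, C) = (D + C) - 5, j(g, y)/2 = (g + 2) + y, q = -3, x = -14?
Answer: -421001/158623 ≈ -2.6541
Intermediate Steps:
j(g, y) = 4 + 2*g + 2*y (j(g, y) = 2*((g + 2) + y) = 2*((2 + g) + y) = 2*(2 + g + y) = 4 + 2*g + 2*y)
O(D, C) = -5 + C + D (O(D, C) = (C + D) - 5 = -5 + C + D)
E(s) = -9 + s (E(s) = s + (-5 - 14 + (4 + 2*(-3) + 2*6)) = s + (-5 - 14 + (4 - 6 + 12)) = s + (-5 - 14 + 10) = s - 9 = -9 + s)
(E(-240) - 420752)/(-6326 + 164949) = ((-9 - 240) - 420752)/(-6326 + 164949) = (-249 - 420752)/158623 = -421001*1/158623 = -421001/158623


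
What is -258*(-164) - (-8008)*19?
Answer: 194464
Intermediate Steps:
-258*(-164) - (-8008)*19 = 42312 - 1*(-152152) = 42312 + 152152 = 194464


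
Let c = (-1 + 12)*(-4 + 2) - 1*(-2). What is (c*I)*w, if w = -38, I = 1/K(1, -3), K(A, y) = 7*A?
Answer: 760/7 ≈ 108.57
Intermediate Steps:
I = 1/7 (I = 1/(7*1) = 1/7 ≈ 0.14286)
c = -20 (c = 11*(-2) + 2 = -22 + 2 = -20)
(c*I)*w = -20*1/7*(-38) = -20/7*(-38) = 760/7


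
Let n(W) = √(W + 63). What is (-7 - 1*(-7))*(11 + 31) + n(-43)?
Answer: 2*√5 ≈ 4.4721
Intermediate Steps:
n(W) = √(63 + W)
(-7 - 1*(-7))*(11 + 31) + n(-43) = (-7 - 1*(-7))*(11 + 31) + √(63 - 43) = (-7 + 7)*42 + √20 = 0*42 + 2*√5 = 0 + 2*√5 = 2*√5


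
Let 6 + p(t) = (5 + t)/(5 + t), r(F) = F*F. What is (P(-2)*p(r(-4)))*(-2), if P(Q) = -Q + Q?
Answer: 0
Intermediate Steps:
r(F) = F**2
P(Q) = 0
p(t) = -5 (p(t) = -6 + (5 + t)/(5 + t) = -6 + 1 = -5)
(P(-2)*p(r(-4)))*(-2) = (0*(-5))*(-2) = 0*(-2) = 0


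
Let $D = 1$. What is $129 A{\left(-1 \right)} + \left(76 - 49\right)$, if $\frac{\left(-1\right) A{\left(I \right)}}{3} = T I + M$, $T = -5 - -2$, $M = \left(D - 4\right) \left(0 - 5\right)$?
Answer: $-6939$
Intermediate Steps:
$M = 15$ ($M = \left(1 - 4\right) \left(0 - 5\right) = \left(-3\right) \left(-5\right) = 15$)
$T = -3$ ($T = -5 + 2 = -3$)
$A{\left(I \right)} = -45 + 9 I$ ($A{\left(I \right)} = - 3 \left(- 3 I + 15\right) = - 3 \left(15 - 3 I\right) = -45 + 9 I$)
$129 A{\left(-1 \right)} + \left(76 - 49\right) = 129 \left(-45 + 9 \left(-1\right)\right) + \left(76 - 49\right) = 129 \left(-45 - 9\right) + \left(76 - 49\right) = 129 \left(-54\right) + 27 = -6966 + 27 = -6939$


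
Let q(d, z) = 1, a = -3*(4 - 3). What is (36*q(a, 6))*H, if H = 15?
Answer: 540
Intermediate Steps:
a = -3 (a = -3*1 = -3)
(36*q(a, 6))*H = (36*1)*15 = 36*15 = 540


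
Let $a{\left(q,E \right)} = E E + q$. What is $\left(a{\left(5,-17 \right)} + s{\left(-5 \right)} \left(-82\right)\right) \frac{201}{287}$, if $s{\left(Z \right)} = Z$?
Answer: $\frac{141504}{287} \approx 493.05$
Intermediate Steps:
$a{\left(q,E \right)} = q + E^{2}$ ($a{\left(q,E \right)} = E^{2} + q = q + E^{2}$)
$\left(a{\left(5,-17 \right)} + s{\left(-5 \right)} \left(-82\right)\right) \frac{201}{287} = \left(\left(5 + \left(-17\right)^{2}\right) - -410\right) \frac{201}{287} = \left(\left(5 + 289\right) + 410\right) 201 \cdot \frac{1}{287} = \left(294 + 410\right) \frac{201}{287} = 704 \cdot \frac{201}{287} = \frac{141504}{287}$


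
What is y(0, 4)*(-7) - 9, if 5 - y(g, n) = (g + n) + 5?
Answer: 19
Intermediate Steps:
y(g, n) = -g - n (y(g, n) = 5 - ((g + n) + 5) = 5 - (5 + g + n) = 5 + (-5 - g - n) = -g - n)
y(0, 4)*(-7) - 9 = (-1*0 - 1*4)*(-7) - 9 = (0 - 4)*(-7) - 9 = -4*(-7) - 9 = 28 - 9 = 19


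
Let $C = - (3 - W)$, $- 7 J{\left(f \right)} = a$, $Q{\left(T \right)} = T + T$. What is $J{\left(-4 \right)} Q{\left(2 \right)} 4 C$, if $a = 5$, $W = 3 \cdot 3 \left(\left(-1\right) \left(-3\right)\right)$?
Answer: $- \frac{1920}{7} \approx -274.29$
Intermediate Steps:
$W = 27$ ($W = 9 \cdot 3 = 27$)
$Q{\left(T \right)} = 2 T$
$J{\left(f \right)} = - \frac{5}{7}$ ($J{\left(f \right)} = \left(- \frac{1}{7}\right) 5 = - \frac{5}{7}$)
$C = 24$ ($C = - (3 - 27) = \left(-1\right) \left(-24\right) = 24$)
$J{\left(-4 \right)} Q{\left(2 \right)} 4 C = - \frac{5 \cdot 2 \cdot 2 \cdot 4 \cdot 24}{7} = - \frac{5 \cdot 4 \cdot 4 \cdot 24}{7} = - \frac{5 \cdot 16 \cdot 24}{7} = \left(- \frac{5}{7}\right) 384 = - \frac{1920}{7}$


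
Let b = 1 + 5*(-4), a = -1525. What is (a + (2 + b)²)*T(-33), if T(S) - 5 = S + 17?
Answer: 13596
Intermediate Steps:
T(S) = 22 + S (T(S) = 5 + (S + 17) = 5 + (17 + S) = 22 + S)
b = -19 (b = 1 - 20 = -19)
(a + (2 + b)²)*T(-33) = (-1525 + (2 - 19)²)*(22 - 33) = (-1525 + (-17)²)*(-11) = (-1525 + 289)*(-11) = -1236*(-11) = 13596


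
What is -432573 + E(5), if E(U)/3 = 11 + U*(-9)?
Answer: -432675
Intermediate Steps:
E(U) = 33 - 27*U (E(U) = 3*(11 + U*(-9)) = 3*(11 - 9*U) = 33 - 27*U)
-432573 + E(5) = -432573 + (33 - 27*5) = -432573 + (33 - 135) = -432573 - 102 = -432675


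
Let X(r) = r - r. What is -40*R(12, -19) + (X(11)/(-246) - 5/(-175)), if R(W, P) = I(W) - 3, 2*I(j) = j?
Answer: -4199/35 ≈ -119.97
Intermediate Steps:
I(j) = j/2
R(W, P) = -3 + W/2 (R(W, P) = W/2 - 3 = -3 + W/2)
X(r) = 0
-40*R(12, -19) + (X(11)/(-246) - 5/(-175)) = -40*(-3 + (½)*12) + (0/(-246) - 5/(-175)) = -40*(-3 + 6) + (0*(-1/246) - 5*(-1/175)) = -40*3 + (0 + 1/35) = -120 + 1/35 = -4199/35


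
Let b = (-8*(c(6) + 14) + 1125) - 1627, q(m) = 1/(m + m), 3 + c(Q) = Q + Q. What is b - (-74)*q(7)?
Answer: -4765/7 ≈ -680.71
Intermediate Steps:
c(Q) = -3 + 2*Q (c(Q) = -3 + (Q + Q) = -3 + 2*Q)
q(m) = 1/(2*m)
b = -686 (b = (-8*((-3 + 2*6) + 14) + 1125) - 1627 = (-8*((-3 + 12) + 14) + 1125) - 1627 = (-8*(9 + 14) + 1125) - 1627 = (-8*23 + 1125) - 1627 = (-184 + 1125) - 1627 = 941 - 1627 = -686)
b - (-74)*q(7) = -686 - (-74)*(½)/7 = -686 - (-74)*(½)*(⅐) = -686 - (-74)/14 = -686 - 1*(-37/7) = -686 + 37/7 = -4765/7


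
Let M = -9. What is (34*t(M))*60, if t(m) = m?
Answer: -18360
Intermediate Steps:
(34*t(M))*60 = (34*(-9))*60 = -306*60 = -18360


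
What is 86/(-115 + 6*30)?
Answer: 86/65 ≈ 1.3231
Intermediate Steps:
86/(-115 + 6*30) = 86/(-115 + 180) = 86/65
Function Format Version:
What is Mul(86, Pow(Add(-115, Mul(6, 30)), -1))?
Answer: Rational(86, 65) ≈ 1.3231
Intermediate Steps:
Mul(86, Pow(Add(-115, Mul(6, 30)), -1)) = Mul(86, Pow(Add(-115, 180), -1)) = Mul(86, Pow(65, -1)) = Mul(86, Rational(1, 65)) = Rational(86, 65)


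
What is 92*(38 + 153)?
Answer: 17572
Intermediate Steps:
92*(38 + 153) = 92*191 = 17572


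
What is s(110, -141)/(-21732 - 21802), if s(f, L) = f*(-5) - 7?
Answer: 557/43534 ≈ 0.012795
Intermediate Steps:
s(f, L) = -7 - 5*f (s(f, L) = -5*f - 7 = -7 - 5*f)
s(110, -141)/(-21732 - 21802) = (-7 - 5*110)/(-21732 - 21802) = (-7 - 550)/(-43534) = -557*(-1/43534) = 557/43534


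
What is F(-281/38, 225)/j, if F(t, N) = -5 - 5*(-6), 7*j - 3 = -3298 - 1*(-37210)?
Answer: 5/969 ≈ 0.0051600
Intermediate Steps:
j = 4845 (j = 3/7 + (-3298 - 1*(-37210))/7 = 3/7 + (-3298 + 37210)/7 = 3/7 + (1/7)*33912 = 3/7 + 33912/7 = 4845)
F(t, N) = 25 (F(t, N) = -5 + 30 = 25)
F(-281/38, 225)/j = 25/4845 = 25*(1/4845) = 5/969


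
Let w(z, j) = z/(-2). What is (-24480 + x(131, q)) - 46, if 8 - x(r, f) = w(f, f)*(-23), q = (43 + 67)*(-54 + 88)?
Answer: -67528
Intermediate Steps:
w(z, j) = -z/2 (w(z, j) = z*(-½) = -z/2)
q = 3740 (q = 110*34 = 3740)
x(r, f) = 8 - 23*f/2 (x(r, f) = 8 - (-f/2)*(-23) = 8 - 23*f/2)
(-24480 + x(131, q)) - 46 = (-24480 + (8 - 23/2*3740)) - 46 = (-24480 + (8 - 43010)) - 46 = (-24480 - 43002) - 46 = -67482 - 46 = -67528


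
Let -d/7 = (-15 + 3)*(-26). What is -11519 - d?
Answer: -9335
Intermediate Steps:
d = -2184 (d = -7*(-15 + 3)*(-26) = -(-84)*(-26) = -7*312 = -2184)
-11519 - d = -11519 - 1*(-2184) = -11519 + 2184 = -9335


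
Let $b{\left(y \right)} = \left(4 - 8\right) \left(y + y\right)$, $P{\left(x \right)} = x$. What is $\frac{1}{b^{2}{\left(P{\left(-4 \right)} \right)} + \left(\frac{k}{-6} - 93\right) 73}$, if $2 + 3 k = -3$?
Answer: $- \frac{18}{103405} \approx -0.00017407$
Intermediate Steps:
$k = - \frac{5}{3}$ ($k = - \frac{2}{3} + \frac{1}{3} \left(-3\right) = - \frac{2}{3} - 1 = - \frac{5}{3} \approx -1.6667$)
$b{\left(y \right)} = - 8 y$ ($b{\left(y \right)} = - 4 \cdot 2 y = - 8 y$)
$\frac{1}{b^{2}{\left(P{\left(-4 \right)} \right)} + \left(\frac{k}{-6} - 93\right) 73} = \frac{1}{\left(\left(-8\right) \left(-4\right)\right)^{2} + \left(- \frac{5}{3 \left(-6\right)} - 93\right) 73} = \frac{1}{32^{2} + \left(\left(- \frac{5}{3}\right) \left(- \frac{1}{6}\right) - 93\right) 73} = \frac{1}{1024 + \left(\frac{5}{18} - 93\right) 73} = \frac{1}{1024 - \frac{121837}{18}} = \frac{1}{- \frac{103405}{18}} = - \frac{18}{103405}$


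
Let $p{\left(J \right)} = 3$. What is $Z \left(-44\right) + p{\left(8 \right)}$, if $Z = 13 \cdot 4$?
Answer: $-2285$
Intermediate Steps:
$Z = 52$
$Z \left(-44\right) + p{\left(8 \right)} = 52 \left(-44\right) + 3 = -2288 + 3 = -2285$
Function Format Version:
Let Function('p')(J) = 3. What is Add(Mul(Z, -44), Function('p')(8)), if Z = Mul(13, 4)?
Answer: -2285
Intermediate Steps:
Z = 52
Add(Mul(Z, -44), Function('p')(8)) = Add(Mul(52, -44), 3) = Add(-2288, 3) = -2285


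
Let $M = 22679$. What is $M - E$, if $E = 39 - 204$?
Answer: $22844$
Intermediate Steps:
$E = -165$ ($E = 39 - 204 = -165$)
$M - E = 22679 - -165 = 22679 + 165 = 22844$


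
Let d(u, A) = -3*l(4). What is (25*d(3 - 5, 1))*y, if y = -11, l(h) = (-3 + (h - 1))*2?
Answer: 0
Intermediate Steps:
l(h) = -8 + 2*h (l(h) = (-3 + (-1 + h))*2 = (-4 + h)*2 = -8 + 2*h)
d(u, A) = 0 (d(u, A) = -3*(-8 + 2*4) = -3*(-8 + 8) = -3*0 = 0)
(25*d(3 - 5, 1))*y = (25*0)*(-11) = 0*(-11) = 0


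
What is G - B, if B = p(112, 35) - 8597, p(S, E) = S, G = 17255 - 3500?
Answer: 22240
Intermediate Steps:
G = 13755
B = -8485 (B = 112 - 8597 = -8485)
G - B = 13755 - 1*(-8485) = 13755 + 8485 = 22240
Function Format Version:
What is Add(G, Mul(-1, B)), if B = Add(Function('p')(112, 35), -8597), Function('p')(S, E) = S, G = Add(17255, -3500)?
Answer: 22240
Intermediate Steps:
G = 13755
B = -8485 (B = Add(112, -8597) = -8485)
Add(G, Mul(-1, B)) = Add(13755, Mul(-1, -8485)) = Add(13755, 8485) = 22240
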